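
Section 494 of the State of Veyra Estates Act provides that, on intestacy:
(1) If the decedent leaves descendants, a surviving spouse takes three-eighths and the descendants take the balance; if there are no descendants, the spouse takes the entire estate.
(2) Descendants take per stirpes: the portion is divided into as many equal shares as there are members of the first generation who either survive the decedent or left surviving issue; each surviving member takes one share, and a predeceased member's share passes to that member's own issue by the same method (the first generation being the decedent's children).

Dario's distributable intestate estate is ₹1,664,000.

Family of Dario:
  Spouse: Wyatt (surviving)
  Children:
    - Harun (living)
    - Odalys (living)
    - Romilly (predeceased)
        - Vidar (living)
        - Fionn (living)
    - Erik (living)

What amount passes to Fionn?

Fionn receives ₹130,000.

Wyatt takes three-eighths of ₹1,664,000 = ₹624,000. The remaining ₹1,040,000 passes to the descendants.
The descendants' portion (₹1,040,000) is divided into 4 shares of ₹260,000: Harun, Odalys, and Erik each take ₹260,000; Romilly's ₹260,000 share passes to Romilly's issue.
Romilly's share (₹260,000) is divided into 2 shares of ₹130,000: Vidar and Fionn each take ₹130,000.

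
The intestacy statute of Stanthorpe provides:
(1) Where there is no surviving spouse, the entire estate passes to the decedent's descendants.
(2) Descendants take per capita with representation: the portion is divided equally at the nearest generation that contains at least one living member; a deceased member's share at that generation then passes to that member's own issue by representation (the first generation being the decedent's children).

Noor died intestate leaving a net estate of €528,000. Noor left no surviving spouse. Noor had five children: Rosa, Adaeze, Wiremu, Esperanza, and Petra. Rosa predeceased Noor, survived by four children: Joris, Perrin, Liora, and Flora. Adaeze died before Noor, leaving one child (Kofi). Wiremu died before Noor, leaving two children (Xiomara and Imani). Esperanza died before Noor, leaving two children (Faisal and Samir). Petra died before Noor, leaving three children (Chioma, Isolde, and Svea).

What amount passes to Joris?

Joris receives €44,000.

The entire €528,000 passes to the descendants.
No child survives, so the initial division is made at the grandchildren's generation.
That amount (€528,000) is divided into 12 shares of €44,000: Joris, Perrin, Liora, Flora, Kofi, Xiomara, Imani, Faisal, Samir, Chioma, Isolde, and Svea each take €44,000.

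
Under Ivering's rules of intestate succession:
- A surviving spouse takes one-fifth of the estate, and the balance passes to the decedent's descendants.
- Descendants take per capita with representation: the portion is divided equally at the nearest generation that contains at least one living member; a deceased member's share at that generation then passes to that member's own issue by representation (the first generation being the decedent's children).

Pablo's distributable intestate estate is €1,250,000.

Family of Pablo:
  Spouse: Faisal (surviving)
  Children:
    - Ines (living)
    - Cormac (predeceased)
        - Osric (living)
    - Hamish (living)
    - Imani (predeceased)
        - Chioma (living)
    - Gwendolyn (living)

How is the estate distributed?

Faisal: €250,000; Ines: €200,000; Osric: €200,000; Hamish: €200,000; Chioma: €200,000; Gwendolyn: €200,000

Faisal takes one-fifth of €1,250,000 = €250,000. The remaining €1,000,000 passes to the descendants.
The descendants' portion (€1,000,000) is divided into 5 shares of €200,000: Ines, Hamish, and Gwendolyn each take €200,000; Cormac's €200,000 share passes to Cormac's issue; Imani's €200,000 share passes to Imani's issue.
Cormac's share (€200,000) passes entirely to Osric.
Imani's share (€200,000) passes entirely to Chioma.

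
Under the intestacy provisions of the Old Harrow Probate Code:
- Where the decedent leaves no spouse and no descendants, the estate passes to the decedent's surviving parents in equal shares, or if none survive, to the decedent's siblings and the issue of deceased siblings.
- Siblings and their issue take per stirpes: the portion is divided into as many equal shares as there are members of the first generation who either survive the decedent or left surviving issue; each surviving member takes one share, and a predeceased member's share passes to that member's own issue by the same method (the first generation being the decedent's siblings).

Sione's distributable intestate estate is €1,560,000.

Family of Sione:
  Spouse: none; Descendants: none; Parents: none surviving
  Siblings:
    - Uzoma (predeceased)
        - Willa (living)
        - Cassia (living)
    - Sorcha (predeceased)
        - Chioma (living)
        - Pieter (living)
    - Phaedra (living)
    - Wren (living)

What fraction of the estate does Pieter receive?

The entire €1,560,000 passes to the siblings and their issue.
That amount (€1,560,000) is divided into 4 shares of €390,000: Phaedra and Wren each take €390,000; Uzoma's €390,000 share passes to Uzoma's issue; Sorcha's €390,000 share passes to Sorcha's issue.
Uzoma's share (€390,000) is divided into 2 shares of €195,000: Willa and Cassia each take €195,000.
Sorcha's share (€390,000) is divided into 2 shares of €195,000: Chioma and Pieter each take €195,000.

Pieter receives 1/8 of the estate.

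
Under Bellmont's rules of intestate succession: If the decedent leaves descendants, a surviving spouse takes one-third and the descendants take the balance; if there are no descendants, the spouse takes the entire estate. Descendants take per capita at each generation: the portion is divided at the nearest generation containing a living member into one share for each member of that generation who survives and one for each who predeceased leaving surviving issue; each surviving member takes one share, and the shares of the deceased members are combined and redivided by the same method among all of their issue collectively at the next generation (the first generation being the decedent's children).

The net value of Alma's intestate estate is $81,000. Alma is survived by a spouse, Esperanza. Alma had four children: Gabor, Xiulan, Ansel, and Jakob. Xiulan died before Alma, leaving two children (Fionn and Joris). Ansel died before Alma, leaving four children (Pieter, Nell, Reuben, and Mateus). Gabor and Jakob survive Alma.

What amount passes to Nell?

Esperanza takes one-third of $81,000 = $27,000. The remaining $54,000 passes to the descendants.
The descendants' portion ($54,000) is divided at the children's generation into 4 shares of $13,500. Gabor and Jakob each take $13,500. The 2 shares of the deceased (Xiulan and Ansel) are combined into a pool of $27,000.
That pool ($27,000) is divided at the grandchildren's generation equally among Fionn, Joris, Pieter, Nell, Reuben, and Mateus: $4,500 each.

Nell receives $4,500.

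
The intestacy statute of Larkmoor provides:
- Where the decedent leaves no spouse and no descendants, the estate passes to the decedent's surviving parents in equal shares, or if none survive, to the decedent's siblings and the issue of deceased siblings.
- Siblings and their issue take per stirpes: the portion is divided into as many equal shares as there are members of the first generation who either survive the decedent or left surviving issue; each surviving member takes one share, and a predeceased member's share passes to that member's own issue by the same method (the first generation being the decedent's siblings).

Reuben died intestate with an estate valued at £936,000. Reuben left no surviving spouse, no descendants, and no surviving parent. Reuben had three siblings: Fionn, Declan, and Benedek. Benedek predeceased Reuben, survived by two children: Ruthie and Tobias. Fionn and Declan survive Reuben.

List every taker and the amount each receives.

The entire £936,000 passes to the siblings and their issue.
That amount (£936,000) is divided into 3 shares of £312,000: Fionn and Declan each take £312,000; Benedek's £312,000 share passes to Benedek's issue.
Benedek's share (£312,000) is divided into 2 shares of £156,000: Ruthie and Tobias each take £156,000.

Fionn: £312,000; Declan: £312,000; Ruthie: £156,000; Tobias: £156,000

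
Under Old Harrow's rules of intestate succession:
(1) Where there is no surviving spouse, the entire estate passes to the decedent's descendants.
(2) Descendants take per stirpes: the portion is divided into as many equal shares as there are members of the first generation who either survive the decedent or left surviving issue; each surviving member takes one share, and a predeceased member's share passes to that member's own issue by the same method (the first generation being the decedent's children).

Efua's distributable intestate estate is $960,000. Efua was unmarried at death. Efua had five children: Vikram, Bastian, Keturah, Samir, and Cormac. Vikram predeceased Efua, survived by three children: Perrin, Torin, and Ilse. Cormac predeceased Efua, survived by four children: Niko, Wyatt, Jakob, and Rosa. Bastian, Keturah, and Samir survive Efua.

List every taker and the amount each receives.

Perrin: $64,000; Torin: $64,000; Ilse: $64,000; Bastian: $192,000; Keturah: $192,000; Samir: $192,000; Niko: $48,000; Wyatt: $48,000; Jakob: $48,000; Rosa: $48,000

The entire $960,000 passes to the descendants.
That amount ($960,000) is divided into 5 shares of $192,000: Bastian, Keturah, and Samir each take $192,000; Vikram's $192,000 share passes to Vikram's issue; Cormac's $192,000 share passes to Cormac's issue.
Vikram's share ($192,000) is divided into 3 shares of $64,000: Perrin, Torin, and Ilse each take $64,000.
Cormac's share ($192,000) is divided into 4 shares of $48,000: Niko, Wyatt, Jakob, and Rosa each take $48,000.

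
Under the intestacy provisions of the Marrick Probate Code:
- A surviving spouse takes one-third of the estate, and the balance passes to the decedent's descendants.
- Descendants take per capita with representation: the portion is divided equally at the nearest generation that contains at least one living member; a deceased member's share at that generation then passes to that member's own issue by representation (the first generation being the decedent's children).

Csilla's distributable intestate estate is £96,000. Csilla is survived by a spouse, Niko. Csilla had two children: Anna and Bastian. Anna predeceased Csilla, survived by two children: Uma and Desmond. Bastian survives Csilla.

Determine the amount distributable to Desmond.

Niko takes one-third of £96,000 = £32,000. The remaining £64,000 passes to the descendants.
The descendants' portion (£64,000) is divided into 2 shares of £32,000: Bastian takes £32,000; Anna's £32,000 share passes to Anna's issue.
Anna's share (£32,000) is divided into 2 shares of £16,000: Uma and Desmond each take £16,000.

Desmond receives £16,000.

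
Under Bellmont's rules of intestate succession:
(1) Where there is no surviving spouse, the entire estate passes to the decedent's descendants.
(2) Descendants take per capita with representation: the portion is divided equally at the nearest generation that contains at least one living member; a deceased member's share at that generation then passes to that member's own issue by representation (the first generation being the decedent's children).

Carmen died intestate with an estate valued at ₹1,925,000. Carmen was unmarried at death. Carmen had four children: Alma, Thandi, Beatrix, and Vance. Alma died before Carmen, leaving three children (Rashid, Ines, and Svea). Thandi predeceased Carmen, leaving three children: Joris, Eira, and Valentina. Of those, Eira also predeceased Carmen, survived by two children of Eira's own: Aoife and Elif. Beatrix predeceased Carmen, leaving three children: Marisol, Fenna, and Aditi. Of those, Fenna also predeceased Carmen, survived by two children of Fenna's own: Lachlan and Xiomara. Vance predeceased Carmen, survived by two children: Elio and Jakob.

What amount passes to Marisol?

Marisol receives ₹175,000.

The entire ₹1,925,000 passes to the descendants.
No child survives, so the initial division is made at the grandchildren's generation.
That amount (₹1,925,000) is divided into 11 shares of ₹175,000: Rashid, Ines, Svea, Joris, Valentina, Marisol, Aditi, Elio, and Jakob each take ₹175,000; Eira's ₹175,000 share passes to Eira's issue; Fenna's ₹175,000 share passes to Fenna's issue.
Eira's share (₹175,000) is divided into 2 shares of ₹87,500: Aoife and Elif each take ₹87,500.
Fenna's share (₹175,000) is divided into 2 shares of ₹87,500: Lachlan and Xiomara each take ₹87,500.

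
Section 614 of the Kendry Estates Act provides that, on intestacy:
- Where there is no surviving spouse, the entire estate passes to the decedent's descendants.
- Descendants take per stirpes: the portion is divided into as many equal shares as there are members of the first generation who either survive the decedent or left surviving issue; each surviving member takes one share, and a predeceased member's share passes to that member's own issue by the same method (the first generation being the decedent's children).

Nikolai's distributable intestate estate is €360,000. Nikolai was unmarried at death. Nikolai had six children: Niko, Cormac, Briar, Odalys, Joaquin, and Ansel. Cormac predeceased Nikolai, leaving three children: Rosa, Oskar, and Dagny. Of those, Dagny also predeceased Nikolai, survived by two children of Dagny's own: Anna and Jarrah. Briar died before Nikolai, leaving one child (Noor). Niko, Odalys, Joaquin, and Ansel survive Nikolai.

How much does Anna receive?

The entire €360,000 passes to the descendants.
That amount (€360,000) is divided into 6 shares of €60,000: Niko, Odalys, Joaquin, and Ansel each take €60,000; Cormac's €60,000 share passes to Cormac's issue; Briar's €60,000 share passes to Briar's issue.
Cormac's share (€60,000) is divided into 3 shares of €20,000: Rosa and Oskar each take €20,000; Dagny's €20,000 share passes to Dagny's issue.
Dagny's share (€20,000) is divided into 2 shares of €10,000: Anna and Jarrah each take €10,000.
Briar's share (€60,000) passes entirely to Noor.

Anna receives €10,000.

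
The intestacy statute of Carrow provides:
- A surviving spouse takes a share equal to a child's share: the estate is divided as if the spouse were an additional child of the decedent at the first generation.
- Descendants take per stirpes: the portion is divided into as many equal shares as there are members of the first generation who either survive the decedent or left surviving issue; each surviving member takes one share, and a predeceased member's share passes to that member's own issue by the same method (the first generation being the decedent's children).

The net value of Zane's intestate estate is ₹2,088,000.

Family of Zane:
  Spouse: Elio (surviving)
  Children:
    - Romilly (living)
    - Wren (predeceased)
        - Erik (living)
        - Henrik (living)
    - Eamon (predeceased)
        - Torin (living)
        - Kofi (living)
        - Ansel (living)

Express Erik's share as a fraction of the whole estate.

The spouse counts as an additional share at the children's level, so there are 4 primary shares of ₹522,000. Elio takes one such share (₹522,000).
The children's combined portion (₹1,566,000) is divided into 3 shares of ₹522,000: Romilly takes ₹522,000; Wren's ₹522,000 share passes to Wren's issue; Eamon's ₹522,000 share passes to Eamon's issue.
Wren's share (₹522,000) is divided into 2 shares of ₹261,000: Erik and Henrik each take ₹261,000.
Eamon's share (₹522,000) is divided into 3 shares of ₹174,000: Torin, Kofi, and Ansel each take ₹174,000.

Erik receives 1/8 of the estate.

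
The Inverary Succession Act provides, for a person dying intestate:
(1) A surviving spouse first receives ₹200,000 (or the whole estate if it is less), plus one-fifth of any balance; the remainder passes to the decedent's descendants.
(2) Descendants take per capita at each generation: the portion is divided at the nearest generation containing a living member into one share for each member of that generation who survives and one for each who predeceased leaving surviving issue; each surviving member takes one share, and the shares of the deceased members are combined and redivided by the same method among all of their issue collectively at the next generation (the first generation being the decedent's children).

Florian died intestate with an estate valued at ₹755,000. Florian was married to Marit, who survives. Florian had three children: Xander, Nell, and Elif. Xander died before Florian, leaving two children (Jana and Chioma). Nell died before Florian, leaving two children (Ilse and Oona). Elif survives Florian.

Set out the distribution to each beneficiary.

Marit first takes ₹200,000, leaving a balance of ₹555,000. Marit then takes one-fifth of the balance (₹111,000), for a total of ₹311,000. The remaining ₹444,000 passes to the descendants.
The descendants' portion (₹444,000) is divided at the children's generation into 3 shares of ₹148,000. Elif takes ₹148,000. The 2 shares of the deceased (Xander and Nell) are combined into a pool of ₹296,000.
That pool (₹296,000) is divided at the grandchildren's generation equally among Jana, Chioma, Ilse, and Oona: ₹74,000 each.

Marit: ₹311,000; Jana: ₹74,000; Chioma: ₹74,000; Ilse: ₹74,000; Oona: ₹74,000; Elif: ₹148,000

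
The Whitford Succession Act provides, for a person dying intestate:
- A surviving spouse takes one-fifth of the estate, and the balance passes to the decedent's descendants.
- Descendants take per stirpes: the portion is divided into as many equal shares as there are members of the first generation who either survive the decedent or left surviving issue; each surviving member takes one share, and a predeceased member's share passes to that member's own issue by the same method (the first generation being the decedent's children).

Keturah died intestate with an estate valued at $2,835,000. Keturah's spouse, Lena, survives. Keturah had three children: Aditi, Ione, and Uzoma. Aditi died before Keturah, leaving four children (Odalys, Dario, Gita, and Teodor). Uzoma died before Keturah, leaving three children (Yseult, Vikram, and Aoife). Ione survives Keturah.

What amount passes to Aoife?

Aoife receives $252,000.

Lena takes one-fifth of $2,835,000 = $567,000. The remaining $2,268,000 passes to the descendants.
The descendants' portion ($2,268,000) is divided into 3 shares of $756,000: Ione takes $756,000; Aditi's $756,000 share passes to Aditi's issue; Uzoma's $756,000 share passes to Uzoma's issue.
Aditi's share ($756,000) is divided into 4 shares of $189,000: Odalys, Dario, Gita, and Teodor each take $189,000.
Uzoma's share ($756,000) is divided into 3 shares of $252,000: Yseult, Vikram, and Aoife each take $252,000.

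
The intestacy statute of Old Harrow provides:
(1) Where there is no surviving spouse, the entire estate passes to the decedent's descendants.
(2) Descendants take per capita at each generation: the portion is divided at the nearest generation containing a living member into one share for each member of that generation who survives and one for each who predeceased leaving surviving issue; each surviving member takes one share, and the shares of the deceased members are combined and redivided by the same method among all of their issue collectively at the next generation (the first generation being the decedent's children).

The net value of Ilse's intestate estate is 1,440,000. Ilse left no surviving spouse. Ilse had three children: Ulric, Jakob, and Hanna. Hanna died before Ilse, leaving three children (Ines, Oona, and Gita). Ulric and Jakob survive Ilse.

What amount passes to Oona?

The entire 1,440,000 passes to the descendants.
That amount (1,440,000) is divided at the children's generation into 3 shares of 480,000. Ulric and Jakob each take 480,000. The remaining share for the deceased Hanna (480,000) is carried to the next generation.
That pool (480,000) is divided at the grandchildren's generation equally among Ines, Oona, and Gita: 160,000 each.

Oona receives 160,000.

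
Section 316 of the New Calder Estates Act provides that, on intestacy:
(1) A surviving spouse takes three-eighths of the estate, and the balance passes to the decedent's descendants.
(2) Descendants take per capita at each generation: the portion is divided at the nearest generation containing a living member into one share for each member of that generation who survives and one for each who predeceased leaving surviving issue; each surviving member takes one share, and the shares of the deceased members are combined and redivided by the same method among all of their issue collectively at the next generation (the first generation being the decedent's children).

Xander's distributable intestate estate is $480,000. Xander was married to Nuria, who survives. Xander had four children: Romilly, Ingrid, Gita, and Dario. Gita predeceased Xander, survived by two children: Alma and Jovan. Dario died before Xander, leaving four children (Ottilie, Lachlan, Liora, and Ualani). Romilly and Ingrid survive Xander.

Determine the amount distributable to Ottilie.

Nuria takes three-eighths of $480,000 = $180,000. The remaining $300,000 passes to the descendants.
The descendants' portion ($300,000) is divided at the children's generation into 4 shares of $75,000. Romilly and Ingrid each take $75,000. The 2 shares of the deceased (Gita and Dario) are combined into a pool of $150,000.
That pool ($150,000) is divided at the grandchildren's generation equally among Alma, Jovan, Ottilie, Lachlan, Liora, and Ualani: $25,000 each.

Ottilie receives $25,000.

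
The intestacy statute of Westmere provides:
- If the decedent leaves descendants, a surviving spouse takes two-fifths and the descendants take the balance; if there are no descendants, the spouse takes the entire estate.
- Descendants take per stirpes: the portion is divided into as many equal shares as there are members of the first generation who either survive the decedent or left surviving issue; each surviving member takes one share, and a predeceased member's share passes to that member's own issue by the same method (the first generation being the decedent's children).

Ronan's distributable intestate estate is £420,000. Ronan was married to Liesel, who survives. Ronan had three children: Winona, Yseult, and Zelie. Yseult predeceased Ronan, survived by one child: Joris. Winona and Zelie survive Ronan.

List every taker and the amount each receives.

Liesel: £168,000; Winona: £84,000; Joris: £84,000; Zelie: £84,000

Liesel takes two-fifths of £420,000 = £168,000. The remaining £252,000 passes to the descendants.
The descendants' portion (£252,000) is divided into 3 shares of £84,000: Winona and Zelie each take £84,000; Yseult's £84,000 share passes to Yseult's issue.
Yseult's share (£84,000) passes entirely to Joris.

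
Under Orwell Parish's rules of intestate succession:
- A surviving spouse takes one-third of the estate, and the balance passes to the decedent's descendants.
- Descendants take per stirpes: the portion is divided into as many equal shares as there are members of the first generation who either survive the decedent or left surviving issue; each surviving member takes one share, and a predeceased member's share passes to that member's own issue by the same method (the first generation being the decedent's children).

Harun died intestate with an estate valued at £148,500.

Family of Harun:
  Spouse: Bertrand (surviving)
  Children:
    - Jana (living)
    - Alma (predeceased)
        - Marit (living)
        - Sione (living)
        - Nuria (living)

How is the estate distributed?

Bertrand takes one-third of £148,500 = £49,500. The remaining £99,000 passes to the descendants.
The descendants' portion (£99,000) is divided into 2 shares of £49,500: Jana takes £49,500; Alma's £49,500 share passes to Alma's issue.
Alma's share (£49,500) is divided into 3 shares of £16,500: Marit, Sione, and Nuria each take £16,500.

Bertrand: £49,500; Jana: £49,500; Marit: £16,500; Sione: £16,500; Nuria: £16,500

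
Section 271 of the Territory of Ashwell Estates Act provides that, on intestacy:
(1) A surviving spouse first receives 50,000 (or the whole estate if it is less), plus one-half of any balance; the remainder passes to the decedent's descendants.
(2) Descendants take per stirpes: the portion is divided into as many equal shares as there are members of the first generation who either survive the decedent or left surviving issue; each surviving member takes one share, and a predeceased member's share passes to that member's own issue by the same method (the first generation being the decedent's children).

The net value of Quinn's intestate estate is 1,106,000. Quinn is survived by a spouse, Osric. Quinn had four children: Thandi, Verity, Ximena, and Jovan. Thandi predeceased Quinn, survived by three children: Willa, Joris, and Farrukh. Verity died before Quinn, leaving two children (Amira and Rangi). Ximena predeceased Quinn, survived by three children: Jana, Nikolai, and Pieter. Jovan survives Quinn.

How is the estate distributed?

Osric first takes 50,000, leaving a balance of 1,056,000. Osric then takes one-half of the balance (528,000), for a total of 578,000. The remaining 528,000 passes to the descendants.
The descendants' portion (528,000) is divided into 4 shares of 132,000: Jovan takes 132,000; Thandi's 132,000 share passes to Thandi's issue; Verity's 132,000 share passes to Verity's issue; Ximena's 132,000 share passes to Ximena's issue.
Thandi's share (132,000) is divided into 3 shares of 44,000: Willa, Joris, and Farrukh each take 44,000.
Verity's share (132,000) is divided into 2 shares of 66,000: Amira and Rangi each take 66,000.
Ximena's share (132,000) is divided into 3 shares of 44,000: Jana, Nikolai, and Pieter each take 44,000.

Osric: 578,000; Willa: 44,000; Joris: 44,000; Farrukh: 44,000; Amira: 66,000; Rangi: 66,000; Jana: 44,000; Nikolai: 44,000; Pieter: 44,000; Jovan: 132,000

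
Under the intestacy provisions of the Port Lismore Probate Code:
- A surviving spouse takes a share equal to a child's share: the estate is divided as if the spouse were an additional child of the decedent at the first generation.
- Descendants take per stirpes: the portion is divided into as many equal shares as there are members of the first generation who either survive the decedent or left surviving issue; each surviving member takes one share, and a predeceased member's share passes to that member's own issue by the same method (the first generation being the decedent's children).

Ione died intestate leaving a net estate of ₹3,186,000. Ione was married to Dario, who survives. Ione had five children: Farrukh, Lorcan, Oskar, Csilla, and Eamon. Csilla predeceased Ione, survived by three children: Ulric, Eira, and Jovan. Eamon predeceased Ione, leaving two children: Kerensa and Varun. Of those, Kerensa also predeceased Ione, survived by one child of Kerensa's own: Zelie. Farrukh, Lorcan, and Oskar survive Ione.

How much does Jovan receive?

Jovan receives ₹177,000.

The spouse counts as an additional share at the children's level, so there are 6 primary shares of ₹531,000. Dario takes one such share (₹531,000).
The children's combined portion (₹2,655,000) is divided into 5 shares of ₹531,000: Farrukh, Lorcan, and Oskar each take ₹531,000; Csilla's ₹531,000 share passes to Csilla's issue; Eamon's ₹531,000 share passes to Eamon's issue.
Csilla's share (₹531,000) is divided into 3 shares of ₹177,000: Ulric, Eira, and Jovan each take ₹177,000.
Eamon's share (₹531,000) is divided into 2 shares of ₹265,500: Varun takes ₹265,500; Kerensa's ₹265,500 share passes to Kerensa's issue.
Kerensa's share (₹265,500) passes entirely to Zelie.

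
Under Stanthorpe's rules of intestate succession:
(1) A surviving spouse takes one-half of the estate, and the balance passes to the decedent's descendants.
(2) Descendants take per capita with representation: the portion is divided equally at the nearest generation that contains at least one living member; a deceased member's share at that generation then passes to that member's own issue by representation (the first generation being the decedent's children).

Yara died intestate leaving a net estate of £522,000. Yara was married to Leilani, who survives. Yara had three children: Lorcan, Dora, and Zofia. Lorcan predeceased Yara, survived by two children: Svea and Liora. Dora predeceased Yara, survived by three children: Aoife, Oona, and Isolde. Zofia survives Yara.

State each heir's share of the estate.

Leilani: £261,000; Svea: £43,500; Liora: £43,500; Aoife: £29,000; Oona: £29,000; Isolde: £29,000; Zofia: £87,000

Leilani takes one-half of £522,000 = £261,000. The remaining £261,000 passes to the descendants.
The descendants' portion (£261,000) is divided into 3 shares of £87,000: Zofia takes £87,000; Lorcan's £87,000 share passes to Lorcan's issue; Dora's £87,000 share passes to Dora's issue.
Lorcan's share (£87,000) is divided into 2 shares of £43,500: Svea and Liora each take £43,500.
Dora's share (£87,000) is divided into 3 shares of £29,000: Aoife, Oona, and Isolde each take £29,000.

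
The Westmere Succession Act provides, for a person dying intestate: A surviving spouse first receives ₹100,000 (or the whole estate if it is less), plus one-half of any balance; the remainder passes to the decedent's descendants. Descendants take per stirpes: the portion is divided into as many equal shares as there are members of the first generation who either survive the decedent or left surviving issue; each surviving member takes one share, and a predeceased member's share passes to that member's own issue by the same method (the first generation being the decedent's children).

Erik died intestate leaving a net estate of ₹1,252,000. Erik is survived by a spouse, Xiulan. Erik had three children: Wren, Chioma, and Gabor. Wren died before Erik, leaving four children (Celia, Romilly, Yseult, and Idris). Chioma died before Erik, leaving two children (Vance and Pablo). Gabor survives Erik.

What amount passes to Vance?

Vance receives ₹96,000.

Xiulan first takes ₹100,000, leaving a balance of ₹1,152,000. Xiulan then takes one-half of the balance (₹576,000), for a total of ₹676,000. The remaining ₹576,000 passes to the descendants.
The descendants' portion (₹576,000) is divided into 3 shares of ₹192,000: Gabor takes ₹192,000; Wren's ₹192,000 share passes to Wren's issue; Chioma's ₹192,000 share passes to Chioma's issue.
Wren's share (₹192,000) is divided into 4 shares of ₹48,000: Celia, Romilly, Yseult, and Idris each take ₹48,000.
Chioma's share (₹192,000) is divided into 2 shares of ₹96,000: Vance and Pablo each take ₹96,000.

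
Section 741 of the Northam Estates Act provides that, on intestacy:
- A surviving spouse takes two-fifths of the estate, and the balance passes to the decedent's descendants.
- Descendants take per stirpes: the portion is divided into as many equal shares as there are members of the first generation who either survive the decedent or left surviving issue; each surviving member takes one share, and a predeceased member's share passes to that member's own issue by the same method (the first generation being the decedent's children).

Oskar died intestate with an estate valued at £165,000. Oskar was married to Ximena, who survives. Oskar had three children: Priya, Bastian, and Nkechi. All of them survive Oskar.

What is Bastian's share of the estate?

Bastian receives £33,000.

Ximena takes two-fifths of £165,000 = £66,000. The remaining £99,000 passes to the descendants.
The descendants' portion (£99,000) is divided into 3 shares of £33,000: Priya, Bastian, and Nkechi each take £33,000.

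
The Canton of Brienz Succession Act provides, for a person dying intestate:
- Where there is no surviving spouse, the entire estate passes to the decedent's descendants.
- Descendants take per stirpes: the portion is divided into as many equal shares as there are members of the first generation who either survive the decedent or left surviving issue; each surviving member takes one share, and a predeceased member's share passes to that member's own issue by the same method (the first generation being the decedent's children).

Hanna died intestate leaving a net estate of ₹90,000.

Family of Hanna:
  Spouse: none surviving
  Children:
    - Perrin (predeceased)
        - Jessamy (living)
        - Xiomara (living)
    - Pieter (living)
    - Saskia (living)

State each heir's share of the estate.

Jessamy: ₹15,000; Xiomara: ₹15,000; Pieter: ₹30,000; Saskia: ₹30,000

The entire ₹90,000 passes to the descendants.
That amount (₹90,000) is divided into 3 shares of ₹30,000: Pieter and Saskia each take ₹30,000; Perrin's ₹30,000 share passes to Perrin's issue.
Perrin's share (₹30,000) is divided into 2 shares of ₹15,000: Jessamy and Xiomara each take ₹15,000.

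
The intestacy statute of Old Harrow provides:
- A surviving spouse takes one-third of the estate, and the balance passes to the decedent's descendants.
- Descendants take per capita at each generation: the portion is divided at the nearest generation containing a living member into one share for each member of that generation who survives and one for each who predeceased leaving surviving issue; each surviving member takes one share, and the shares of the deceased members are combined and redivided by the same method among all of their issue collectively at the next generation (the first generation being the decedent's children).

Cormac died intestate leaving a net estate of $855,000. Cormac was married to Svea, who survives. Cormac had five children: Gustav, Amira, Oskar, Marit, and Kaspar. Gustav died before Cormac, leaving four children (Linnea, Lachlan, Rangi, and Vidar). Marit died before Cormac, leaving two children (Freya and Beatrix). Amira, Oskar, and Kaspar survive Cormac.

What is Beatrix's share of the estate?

Beatrix receives $38,000.

Svea takes one-third of $855,000 = $285,000. The remaining $570,000 passes to the descendants.
The descendants' portion ($570,000) is divided at the children's generation into 5 shares of $114,000. Amira, Oskar, and Kaspar each take $114,000. The 2 shares of the deceased (Gustav and Marit) are combined into a pool of $228,000.
That pool ($228,000) is divided at the grandchildren's generation equally among Linnea, Lachlan, Rangi, Vidar, Freya, and Beatrix: $38,000 each.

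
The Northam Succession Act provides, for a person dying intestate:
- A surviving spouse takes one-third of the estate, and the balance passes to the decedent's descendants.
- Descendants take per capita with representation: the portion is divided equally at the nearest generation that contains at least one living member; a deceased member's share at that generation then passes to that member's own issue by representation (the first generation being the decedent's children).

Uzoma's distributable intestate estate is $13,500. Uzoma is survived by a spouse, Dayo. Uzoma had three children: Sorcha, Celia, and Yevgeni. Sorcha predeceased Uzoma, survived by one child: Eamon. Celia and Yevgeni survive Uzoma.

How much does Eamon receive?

Dayo takes one-third of $13,500 = $4,500. The remaining $9,000 passes to the descendants.
The descendants' portion ($9,000) is divided into 3 shares of $3,000: Celia and Yevgeni each take $3,000; Sorcha's $3,000 share passes to Sorcha's issue.
Sorcha's share ($3,000) passes entirely to Eamon.

Eamon receives $3,000.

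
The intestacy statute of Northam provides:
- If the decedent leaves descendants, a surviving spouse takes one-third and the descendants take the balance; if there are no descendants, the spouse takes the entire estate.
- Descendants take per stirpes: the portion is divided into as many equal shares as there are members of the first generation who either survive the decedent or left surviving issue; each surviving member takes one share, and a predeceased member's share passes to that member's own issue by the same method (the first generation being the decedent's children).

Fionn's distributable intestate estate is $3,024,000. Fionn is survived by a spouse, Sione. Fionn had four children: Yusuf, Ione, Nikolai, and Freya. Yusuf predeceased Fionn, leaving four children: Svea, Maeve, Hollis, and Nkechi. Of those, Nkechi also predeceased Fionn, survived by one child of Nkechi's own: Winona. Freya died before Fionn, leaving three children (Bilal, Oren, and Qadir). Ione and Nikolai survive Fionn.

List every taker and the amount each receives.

Sione: $1,008,000; Svea: $126,000; Maeve: $126,000; Hollis: $126,000; Winona: $126,000; Ione: $504,000; Nikolai: $504,000; Bilal: $168,000; Oren: $168,000; Qadir: $168,000

Sione takes one-third of $3,024,000 = $1,008,000. The remaining $2,016,000 passes to the descendants.
The descendants' portion ($2,016,000) is divided into 4 shares of $504,000: Ione and Nikolai each take $504,000; Yusuf's $504,000 share passes to Yusuf's issue; Freya's $504,000 share passes to Freya's issue.
Yusuf's share ($504,000) is divided into 4 shares of $126,000: Svea, Maeve, and Hollis each take $126,000; Nkechi's $126,000 share passes to Nkechi's issue.
Nkechi's share ($126,000) passes entirely to Winona.
Freya's share ($504,000) is divided into 3 shares of $168,000: Bilal, Oren, and Qadir each take $168,000.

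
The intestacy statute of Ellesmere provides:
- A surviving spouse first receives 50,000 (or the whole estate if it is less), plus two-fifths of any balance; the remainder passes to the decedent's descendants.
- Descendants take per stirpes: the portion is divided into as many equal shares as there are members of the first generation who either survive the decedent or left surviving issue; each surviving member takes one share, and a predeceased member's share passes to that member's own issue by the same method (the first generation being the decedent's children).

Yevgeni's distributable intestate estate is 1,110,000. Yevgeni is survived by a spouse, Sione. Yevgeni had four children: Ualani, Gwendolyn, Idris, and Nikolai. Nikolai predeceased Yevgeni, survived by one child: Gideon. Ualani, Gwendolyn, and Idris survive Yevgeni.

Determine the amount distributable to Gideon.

Gideon receives 159,000.

Sione first takes 50,000, leaving a balance of 1,060,000. Sione then takes two-fifths of the balance (424,000), for a total of 474,000. The remaining 636,000 passes to the descendants.
The descendants' portion (636,000) is divided into 4 shares of 159,000: Ualani, Gwendolyn, and Idris each take 159,000; Nikolai's 159,000 share passes to Nikolai's issue.
Nikolai's share (159,000) passes entirely to Gideon.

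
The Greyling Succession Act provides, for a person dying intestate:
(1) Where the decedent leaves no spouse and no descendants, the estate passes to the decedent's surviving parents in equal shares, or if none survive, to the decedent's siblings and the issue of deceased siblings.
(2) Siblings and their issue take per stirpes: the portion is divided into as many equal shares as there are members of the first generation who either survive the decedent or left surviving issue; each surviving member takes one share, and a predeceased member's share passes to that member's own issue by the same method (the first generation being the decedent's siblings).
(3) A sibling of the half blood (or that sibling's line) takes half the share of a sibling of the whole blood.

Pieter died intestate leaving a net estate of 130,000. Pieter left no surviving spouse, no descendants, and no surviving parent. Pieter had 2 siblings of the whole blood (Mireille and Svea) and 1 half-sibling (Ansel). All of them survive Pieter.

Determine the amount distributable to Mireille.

The entire 130,000 passes to the siblings and their issue.
Counting each half-blood sibling's line as half a unit, there are 5/2 units in 130,000, so one unit is 52,000. Whole-blood lines (Mireille and Svea) take 52,000 each; half-blood lines (Ansel) take 26,000 each.

Mireille receives 52,000.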